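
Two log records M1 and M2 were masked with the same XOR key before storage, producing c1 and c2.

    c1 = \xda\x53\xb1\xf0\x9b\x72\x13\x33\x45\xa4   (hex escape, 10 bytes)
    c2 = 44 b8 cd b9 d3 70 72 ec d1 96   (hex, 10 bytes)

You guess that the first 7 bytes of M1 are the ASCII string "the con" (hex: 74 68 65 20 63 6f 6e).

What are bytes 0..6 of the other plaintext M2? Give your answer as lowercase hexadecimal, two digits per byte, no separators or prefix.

ea8319692b6d0f

First, c1 ⊕ c2 = (M1 ⊕ K) ⊕ (M2 ⊕ K) = M1 ⊕ M2, so the key drops out. Then M2 = (M1 ⊕ M2) ⊕ M1 over the first 7 bytes.
byte 0: (da ⊕ 44) ⊕ 74 = 9e ⊕ 74 = ea
byte 1: (53 ⊕ b8) ⊕ 68 = eb ⊕ 68 = 83
byte 2: (b1 ⊕ cd) ⊕ 65 = 7c ⊕ 65 = 19
byte 3: (f0 ⊕ b9) ⊕ 20 = 49 ⊕ 20 = 69
byte 4: (9b ⊕ d3) ⊕ 63 = 48 ⊕ 63 = 2b
byte 5: (72 ⊕ 70) ⊕ 6f = 02 ⊕ 6f = 6d
byte 6: (13 ⊕ 72) ⊕ 6e = 61 ⊕ 6e = 0f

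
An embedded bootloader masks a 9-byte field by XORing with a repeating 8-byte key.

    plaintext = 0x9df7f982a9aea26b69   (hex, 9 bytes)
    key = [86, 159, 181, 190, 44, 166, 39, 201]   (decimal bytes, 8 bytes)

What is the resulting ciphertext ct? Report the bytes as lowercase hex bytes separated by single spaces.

The 8-byte key repeats, so the effective keystream is 56 9f b5 be 2c a6 27 c9 56.
byte 0: 9d ^ 56 = cb
byte 1: f7 ^ 9f = 68
byte 2: f9 ^ b5 = 4c
byte 3: 82 ^ be = 3c
byte 4: a9 ^ 2c = 85
byte 5: ae ^ a6 = 08
byte 6: a2 ^ 27 = 85
byte 7: 6b ^ c9 = a2
byte 8: 69 ^ 56 = 3f

cb 68 4c 3c 85 08 85 a2 3f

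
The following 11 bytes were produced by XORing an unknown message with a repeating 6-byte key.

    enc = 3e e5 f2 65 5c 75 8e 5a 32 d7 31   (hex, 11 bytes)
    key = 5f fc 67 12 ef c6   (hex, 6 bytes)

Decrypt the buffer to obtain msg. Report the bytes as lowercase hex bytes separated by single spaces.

61 19 95 77 b3 b3 d1 a6 55 c5 de

The 6-byte key repeats, so the effective keystream is 5f fc 67 12 ef c6 5f fc 67 12 ef.
byte 0:  62 xor  95 =  97
byte 1: 229 xor 252 =  25
byte 2: 242 xor 103 = 149
byte 3: 101 xor  18 = 119
byte 4:  92 xor 239 = 179
byte 5: 117 xor 198 = 179
byte 6: 142 xor  95 = 209
byte 7:  90 xor 252 = 166
byte 8:  50 xor 103 =  85
byte 9: 215 xor  18 = 197
byte 10:  49 xor 239 = 222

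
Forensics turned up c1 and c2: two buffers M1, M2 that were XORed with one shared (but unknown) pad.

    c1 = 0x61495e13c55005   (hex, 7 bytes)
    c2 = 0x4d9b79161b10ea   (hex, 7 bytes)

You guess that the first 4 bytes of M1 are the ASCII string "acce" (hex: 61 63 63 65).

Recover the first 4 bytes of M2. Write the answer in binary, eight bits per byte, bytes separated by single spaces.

First, c1 ⊕ c2 = (M1 ⊕ K) ⊕ (M2 ⊕ K) = M1 ⊕ M2, so the key drops out. Then M2 = (M1 ⊕ M2) ⊕ M1 over the first 4 bytes.
byte 0: (61 XOR 4d) XOR 61 = 2c XOR 61 = 4d
byte 1: (49 XOR 9b) XOR 63 = d2 XOR 63 = b1
byte 2: (5e XOR 79) XOR 63 = 27 XOR 63 = 44
byte 3: (13 XOR 16) XOR 65 = 05 XOR 65 = 60

01001101 10110001 01000100 01100000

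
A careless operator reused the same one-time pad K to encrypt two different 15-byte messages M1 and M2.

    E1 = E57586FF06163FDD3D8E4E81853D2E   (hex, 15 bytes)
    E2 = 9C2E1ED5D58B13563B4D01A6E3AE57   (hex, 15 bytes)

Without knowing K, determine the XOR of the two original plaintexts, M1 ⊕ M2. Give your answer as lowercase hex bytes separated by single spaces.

E1 ⊕ E2 = (M1 ⊕ K) ⊕ (M2 ⊕ K) = M1 ⊕ M2 — the shared key cancels under XOR.
229 xor 156 = 121
117 xor  46 =  91
134 xor  30 = 152
255 xor 213 =  42
  6 xor 213 = 211
 22 xor 139 = 157
 63 xor  19 =  44
221 xor  86 = 139
 61 xor  59 =   6
142 xor  77 = 195
 78 xor   1 =  79
129 xor 166 =  39
133 xor 227 = 102
 61 xor 174 = 147
 46 xor  87 = 121

79 5b 98 2a d3 9d 2c 8b 06 c3 4f 27 66 93 79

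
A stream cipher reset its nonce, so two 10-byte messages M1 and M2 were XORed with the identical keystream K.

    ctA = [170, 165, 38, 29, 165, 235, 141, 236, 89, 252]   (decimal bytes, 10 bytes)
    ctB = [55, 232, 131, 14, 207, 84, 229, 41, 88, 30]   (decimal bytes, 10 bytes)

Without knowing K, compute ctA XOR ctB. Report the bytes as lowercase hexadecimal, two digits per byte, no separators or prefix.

9d4da5136abf68c501e2

ctA ⊕ ctB = (M1 ⊕ K) ⊕ (M2 ⊕ K) = M1 ⊕ M2 — the shared key cancels under XOR.
10101010 ⊕ 00110111 = 10011101
10100101 ⊕ 11101000 = 01001101
00100110 ⊕ 10000011 = 10100101
00011101 ⊕ 00001110 = 00010011
10100101 ⊕ 11001111 = 01101010
11101011 ⊕ 01010100 = 10111111
10001101 ⊕ 11100101 = 01101000
11101100 ⊕ 00101001 = 11000101
01011001 ⊕ 01011000 = 00000001
11111100 ⊕ 00011110 = 11100010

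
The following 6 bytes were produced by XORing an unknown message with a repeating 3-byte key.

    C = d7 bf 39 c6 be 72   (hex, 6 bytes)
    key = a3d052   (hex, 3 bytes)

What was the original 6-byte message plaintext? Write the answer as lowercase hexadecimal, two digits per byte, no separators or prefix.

746f6b656e20

The 3-byte key repeats, so the effective keystream is a3 d0 52 a3 d0 52.
byte 0: d7 ⊕ a3 = 74
byte 1: bf ⊕ d0 = 6f
byte 2: 39 ⊕ 52 = 6b
byte 3: c6 ⊕ a3 = 65
byte 4: be ⊕ d0 = 6e
byte 5: 72 ⊕ 52 = 20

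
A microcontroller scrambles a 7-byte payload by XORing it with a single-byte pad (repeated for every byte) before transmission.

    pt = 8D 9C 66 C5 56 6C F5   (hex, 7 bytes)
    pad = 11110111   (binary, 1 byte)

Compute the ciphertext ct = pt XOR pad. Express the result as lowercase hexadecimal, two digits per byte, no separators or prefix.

7a6b9132a19b02

The 1-byte key repeats, so the effective keystream is f7 f7 f7 f7 f7 f7 f7.
byte 0: 141 XOR 247 = 122
byte 1: 156 XOR 247 = 107
byte 2: 102 XOR 247 = 145
byte 3: 197 XOR 247 =  50
byte 4:  86 XOR 247 = 161
byte 5: 108 XOR 247 = 155
byte 6: 245 XOR 247 =   2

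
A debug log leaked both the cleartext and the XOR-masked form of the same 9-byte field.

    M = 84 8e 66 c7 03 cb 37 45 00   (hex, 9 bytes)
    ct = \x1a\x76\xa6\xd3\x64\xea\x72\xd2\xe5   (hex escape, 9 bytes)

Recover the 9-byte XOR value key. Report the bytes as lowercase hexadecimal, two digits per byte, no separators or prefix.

Since ct = M ⊕ key, XORing both sides with M gives key = M ⊕ ct.
84 ⊕ 1a = 9e
8e ⊕ 76 = f8
66 ⊕ a6 = c0
c7 ⊕ d3 = 14
03 ⊕ 64 = 67
cb ⊕ ea = 21
37 ⊕ 72 = 45
45 ⊕ d2 = 97
00 ⊕ e5 = e5

9ef8c01467214597e5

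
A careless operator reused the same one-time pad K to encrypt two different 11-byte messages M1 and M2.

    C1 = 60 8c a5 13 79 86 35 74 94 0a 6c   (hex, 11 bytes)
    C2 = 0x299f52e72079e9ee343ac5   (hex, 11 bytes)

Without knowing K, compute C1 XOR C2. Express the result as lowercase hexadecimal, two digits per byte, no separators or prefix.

C1 ⊕ C2 = (M1 ⊕ K) ⊕ (M2 ⊕ K) = M1 ⊕ M2 — the shared key cancels under XOR.
60 xor 29 = 49
8c xor 9f = 13
a5 xor 52 = f7
13 xor e7 = f4
79 xor 20 = 59
86 xor 79 = ff
35 xor e9 = dc
74 xor ee = 9a
94 xor 34 = a0
0a xor 3a = 30
6c xor c5 = a9

4913f7f459ffdc9aa030a9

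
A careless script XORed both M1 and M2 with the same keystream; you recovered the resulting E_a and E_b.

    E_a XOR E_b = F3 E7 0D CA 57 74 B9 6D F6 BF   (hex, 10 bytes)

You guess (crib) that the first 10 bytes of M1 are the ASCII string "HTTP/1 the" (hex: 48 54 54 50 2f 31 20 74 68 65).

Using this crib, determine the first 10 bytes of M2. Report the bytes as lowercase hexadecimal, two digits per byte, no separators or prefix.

Since E_a ⊕ E_b = M1 ⊕ M2, XORing with the guessed M1 bytes yields the corresponding M2 bytes: M2 = (E_a ⊕ E_b) ⊕ M1.
11110011 xor 01001000 = 10111011
11100111 xor 01010100 = 10110011
00001101 xor 01010100 = 01011001
11001010 xor 01010000 = 10011010
01010111 xor 00101111 = 01111000
01110100 xor 00110001 = 01000101
10111001 xor 00100000 = 10011001
01101101 xor 01110100 = 00011001
11110110 xor 01101000 = 10011110
10111111 xor 01100101 = 11011010

bbb3599a784599199eda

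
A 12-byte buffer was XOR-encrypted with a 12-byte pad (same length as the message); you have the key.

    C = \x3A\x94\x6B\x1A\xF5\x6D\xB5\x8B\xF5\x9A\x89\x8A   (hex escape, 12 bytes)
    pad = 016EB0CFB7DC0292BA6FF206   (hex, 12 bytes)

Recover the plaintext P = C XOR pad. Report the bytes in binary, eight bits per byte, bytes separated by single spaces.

00111011 11111010 11011011 11010101 01000010 10110001 10110111 00011001 01001111 11110101 01111011 10001100

3a xor 01 = 3b
94 xor 6e = fa
6b xor b0 = db
1a xor cf = d5
f5 xor b7 = 42
6d xor dc = b1
b5 xor 02 = b7
8b xor 92 = 19
f5 xor ba = 4f
9a xor 6f = f5
89 xor f2 = 7b
8a xor 06 = 8c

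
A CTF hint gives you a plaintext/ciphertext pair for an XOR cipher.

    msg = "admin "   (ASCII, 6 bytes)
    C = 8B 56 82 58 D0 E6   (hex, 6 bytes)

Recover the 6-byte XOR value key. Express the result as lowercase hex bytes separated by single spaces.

ea 32 ef 31 be c6

Since C = msg ⊕ key, XORing both sides with msg gives key = msg ⊕ C.
byte 0:  97 ⊕ 139 = 234
byte 1: 100 ⊕  86 =  50
byte 2: 109 ⊕ 130 = 239
byte 3: 105 ⊕  88 =  49
byte 4: 110 ⊕ 208 = 190
byte 5:  32 ⊕ 230 = 198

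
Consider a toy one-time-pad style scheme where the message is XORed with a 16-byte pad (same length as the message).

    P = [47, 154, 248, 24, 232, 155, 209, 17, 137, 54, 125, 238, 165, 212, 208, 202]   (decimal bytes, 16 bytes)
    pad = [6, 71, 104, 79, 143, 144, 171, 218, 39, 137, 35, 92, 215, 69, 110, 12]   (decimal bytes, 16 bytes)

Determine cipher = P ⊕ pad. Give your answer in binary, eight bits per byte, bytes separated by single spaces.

00101001 11011101 10010000 01010111 01100111 00001011 01111010 11001011 10101110 10111111 01011110 10110010 01110010 10010001 10111110 11000110

XOR is its own inverse, so applying the key byte-wise gives the result directly.
byte 0: 2f xor 06 = 29
byte 1: 9a xor 47 = dd
byte 2: f8 xor 68 = 90
byte 3: 18 xor 4f = 57
byte 4: e8 xor 8f = 67
byte 5: 9b xor 90 = 0b
byte 6: d1 xor ab = 7a
byte 7: 11 xor da = cb
byte 8: 89 xor 27 = ae
byte 9: 36 xor 89 = bf
byte 10: 7d xor 23 = 5e
byte 11: ee xor 5c = b2
byte 12: a5 xor d7 = 72
byte 13: d4 xor 45 = 91
byte 14: d0 xor 6e = be
byte 15: ca xor 0c = c6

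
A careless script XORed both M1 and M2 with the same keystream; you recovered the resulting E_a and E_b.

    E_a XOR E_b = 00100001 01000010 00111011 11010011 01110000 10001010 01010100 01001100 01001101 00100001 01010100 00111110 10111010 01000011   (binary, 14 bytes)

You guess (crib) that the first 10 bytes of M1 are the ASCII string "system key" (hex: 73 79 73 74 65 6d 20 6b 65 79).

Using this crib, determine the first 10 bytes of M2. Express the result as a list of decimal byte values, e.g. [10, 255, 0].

[82, 59, 72, 167, 21, 231, 116, 39, 40, 88]

Since E_a ⊕ E_b = M1 ⊕ M2, XORing with the guessed M1 bytes yields the corresponding M2 bytes: M2 = (E_a ⊕ E_b) ⊕ M1.
byte 0: 21 ^ 73 = 52
byte 1: 42 ^ 79 = 3b
byte 2: 3b ^ 73 = 48
byte 3: d3 ^ 74 = a7
byte 4: 70 ^ 65 = 15
byte 5: 8a ^ 6d = e7
byte 6: 54 ^ 20 = 74
byte 7: 4c ^ 6b = 27
byte 8: 4d ^ 65 = 28
byte 9: 21 ^ 79 = 58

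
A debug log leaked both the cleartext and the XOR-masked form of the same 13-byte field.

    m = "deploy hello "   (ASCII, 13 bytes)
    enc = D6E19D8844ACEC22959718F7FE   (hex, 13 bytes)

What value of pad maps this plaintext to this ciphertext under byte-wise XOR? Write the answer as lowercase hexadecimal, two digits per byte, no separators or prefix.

b284ede42bd5cc4af0fb7498de

Since enc = m ⊕ pad, XORing both sides with m gives pad = m ⊕ enc.
64 XOR d6 = b2
65 XOR e1 = 84
70 XOR 9d = ed
6c XOR 88 = e4
6f XOR 44 = 2b
79 XOR ac = d5
20 XOR ec = cc
68 XOR 22 = 4a
65 XOR 95 = f0
6c XOR 97 = fb
6c XOR 18 = 74
6f XOR f7 = 98
20 XOR fe = de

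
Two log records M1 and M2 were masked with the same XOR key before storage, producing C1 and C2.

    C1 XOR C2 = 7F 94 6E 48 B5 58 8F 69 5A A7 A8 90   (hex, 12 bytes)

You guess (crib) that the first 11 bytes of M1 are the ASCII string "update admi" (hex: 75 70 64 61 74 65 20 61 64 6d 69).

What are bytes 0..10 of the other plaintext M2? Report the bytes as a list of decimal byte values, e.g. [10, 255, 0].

[10, 228, 10, 41, 193, 61, 175, 8, 62, 202, 193]

Since C1 ⊕ C2 = M1 ⊕ M2, XORing with the guessed M1 bytes yields the corresponding M2 bytes: M2 = (C1 ⊕ C2) ⊕ M1.
7f XOR 75 = 0a
94 XOR 70 = e4
6e XOR 64 = 0a
48 XOR 61 = 29
b5 XOR 74 = c1
58 XOR 65 = 3d
8f XOR 20 = af
69 XOR 61 = 08
5a XOR 64 = 3e
a7 XOR 6d = ca
a8 XOR 69 = c1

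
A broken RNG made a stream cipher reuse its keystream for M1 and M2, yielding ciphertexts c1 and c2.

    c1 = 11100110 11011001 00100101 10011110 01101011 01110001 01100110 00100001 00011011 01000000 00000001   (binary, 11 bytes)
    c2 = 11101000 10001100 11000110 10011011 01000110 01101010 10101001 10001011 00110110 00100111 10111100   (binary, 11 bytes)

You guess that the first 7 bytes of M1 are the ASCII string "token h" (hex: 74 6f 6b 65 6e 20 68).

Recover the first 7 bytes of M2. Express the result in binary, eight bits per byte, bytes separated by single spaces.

01111010 00111010 10001000 01100000 01000011 00111011 10100111

First, c1 ⊕ c2 = (M1 ⊕ K) ⊕ (M2 ⊕ K) = M1 ⊕ M2, so the key drops out. Then M2 = (M1 ⊕ M2) ⊕ M1 over the first 7 bytes.
byte 0: (e6 xor e8) xor 74 = 0e xor 74 = 7a
byte 1: (d9 xor 8c) xor 6f = 55 xor 6f = 3a
byte 2: (25 xor c6) xor 6b = e3 xor 6b = 88
byte 3: (9e xor 9b) xor 65 = 05 xor 65 = 60
byte 4: (6b xor 46) xor 6e = 2d xor 6e = 43
byte 5: (71 xor 6a) xor 20 = 1b xor 20 = 3b
byte 6: (66 xor a9) xor 68 = cf xor 68 = a7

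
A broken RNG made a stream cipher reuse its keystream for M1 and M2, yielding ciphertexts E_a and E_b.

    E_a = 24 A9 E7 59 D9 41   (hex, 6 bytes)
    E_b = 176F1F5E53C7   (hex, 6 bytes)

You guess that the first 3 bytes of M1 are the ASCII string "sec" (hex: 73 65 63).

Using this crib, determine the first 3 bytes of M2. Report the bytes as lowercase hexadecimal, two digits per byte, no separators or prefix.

First, E_a ⊕ E_b = (M1 ⊕ K) ⊕ (M2 ⊕ K) = M1 ⊕ M2, so the key drops out. Then M2 = (M1 ⊕ M2) ⊕ M1 over the first 3 bytes.
byte 0: (24 XOR 17) XOR 73 = 33 XOR 73 = 40
byte 1: (a9 XOR 6f) XOR 65 = c6 XOR 65 = a3
byte 2: (e7 XOR 1f) XOR 63 = f8 XOR 63 = 9b

40a39b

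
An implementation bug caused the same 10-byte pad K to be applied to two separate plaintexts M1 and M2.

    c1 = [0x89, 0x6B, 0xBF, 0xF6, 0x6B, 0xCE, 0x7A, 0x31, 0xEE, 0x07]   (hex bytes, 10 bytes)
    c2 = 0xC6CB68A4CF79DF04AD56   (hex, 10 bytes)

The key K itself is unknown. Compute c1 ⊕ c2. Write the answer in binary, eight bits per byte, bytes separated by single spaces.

c1 ⊕ c2 = (M1 ⊕ K) ⊕ (M2 ⊕ K) = M1 ⊕ M2 — the shared key cancels under XOR.
137 ^ 198 =  79
107 ^ 203 = 160
191 ^ 104 = 215
246 ^ 164 =  82
107 ^ 207 = 164
206 ^ 121 = 183
122 ^ 223 = 165
 49 ^   4 =  53
238 ^ 173 =  67
  7 ^  86 =  81

01001111 10100000 11010111 01010010 10100100 10110111 10100101 00110101 01000011 01010001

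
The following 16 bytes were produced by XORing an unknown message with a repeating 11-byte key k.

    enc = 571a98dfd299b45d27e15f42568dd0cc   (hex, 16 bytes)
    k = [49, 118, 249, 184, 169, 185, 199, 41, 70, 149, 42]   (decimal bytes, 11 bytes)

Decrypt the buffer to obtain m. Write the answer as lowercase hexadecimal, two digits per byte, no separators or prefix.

The 11-byte key repeats, so the effective keystream is 31 76 f9 b8 a9 b9 c7 29 46 95 2a 31 76 f9 b8 a9.
byte 0: 01010111 ^ 00110001 = 01100110
byte 1: 00011010 ^ 01110110 = 01101100
byte 2: 10011000 ^ 11111001 = 01100001
byte 3: 11011111 ^ 10111000 = 01100111
byte 4: 11010010 ^ 10101001 = 01111011
byte 5: 10011001 ^ 10111001 = 00100000
byte 6: 10110100 ^ 11000111 = 01110011
byte 7: 01011101 ^ 00101001 = 01110100
byte 8: 00100111 ^ 01000110 = 01100001
byte 9: 11100001 ^ 10010101 = 01110100
byte 10: 01011111 ^ 00101010 = 01110101
byte 11: 01000010 ^ 00110001 = 01110011
byte 12: 01010110 ^ 01110110 = 00100000
byte 13: 10001101 ^ 11111001 = 01110100
byte 14: 11010000 ^ 10111000 = 01101000
byte 15: 11001100 ^ 10101001 = 01100101

666c61677b2073746174757320746865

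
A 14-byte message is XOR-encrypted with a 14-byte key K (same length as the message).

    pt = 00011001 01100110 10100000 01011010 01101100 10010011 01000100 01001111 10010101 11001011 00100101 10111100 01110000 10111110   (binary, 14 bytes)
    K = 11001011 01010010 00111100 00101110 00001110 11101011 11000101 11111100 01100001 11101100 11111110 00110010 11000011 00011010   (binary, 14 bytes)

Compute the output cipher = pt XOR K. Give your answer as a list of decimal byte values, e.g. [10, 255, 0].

XOR is its own inverse, so applying the key byte-wise gives the result directly.
19 ^ cb = d2
66 ^ 52 = 34
a0 ^ 3c = 9c
5a ^ 2e = 74
6c ^ 0e = 62
93 ^ eb = 78
44 ^ c5 = 81
4f ^ fc = b3
95 ^ 61 = f4
cb ^ ec = 27
25 ^ fe = db
bc ^ 32 = 8e
70 ^ c3 = b3
be ^ 1a = a4

[210, 52, 156, 116, 98, 120, 129, 179, 244, 39, 219, 142, 179, 164]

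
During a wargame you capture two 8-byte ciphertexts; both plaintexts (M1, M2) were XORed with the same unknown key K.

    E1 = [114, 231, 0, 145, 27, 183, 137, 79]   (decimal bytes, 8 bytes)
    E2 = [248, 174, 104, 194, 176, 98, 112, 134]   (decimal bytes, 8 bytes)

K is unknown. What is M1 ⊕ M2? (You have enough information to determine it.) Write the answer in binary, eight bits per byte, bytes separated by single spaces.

E1 ⊕ E2 = (M1 ⊕ K) ⊕ (M2 ⊕ K) = M1 ⊕ M2 — the shared key cancels under XOR.
byte 0: 01110010 XOR 11111000 = 10001010
byte 1: 11100111 XOR 10101110 = 01001001
byte 2: 00000000 XOR 01101000 = 01101000
byte 3: 10010001 XOR 11000010 = 01010011
byte 4: 00011011 XOR 10110000 = 10101011
byte 5: 10110111 XOR 01100010 = 11010101
byte 6: 10001001 XOR 01110000 = 11111001
byte 7: 01001111 XOR 10000110 = 11001001

10001010 01001001 01101000 01010011 10101011 11010101 11111001 11001001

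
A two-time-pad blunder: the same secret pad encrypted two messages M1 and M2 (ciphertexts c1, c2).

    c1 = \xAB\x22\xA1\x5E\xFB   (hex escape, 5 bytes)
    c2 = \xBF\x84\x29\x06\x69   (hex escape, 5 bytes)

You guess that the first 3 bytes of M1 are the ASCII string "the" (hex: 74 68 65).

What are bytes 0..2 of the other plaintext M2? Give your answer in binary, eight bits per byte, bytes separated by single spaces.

01100000 11001110 11101101

First, c1 ⊕ c2 = (M1 ⊕ K) ⊕ (M2 ⊕ K) = M1 ⊕ M2, so the key drops out. Then M2 = (M1 ⊕ M2) ⊕ M1 over the first 3 bytes.
byte 0: (ab ⊕ bf) ⊕ 74 = 14 ⊕ 74 = 60
byte 1: (22 ⊕ 84) ⊕ 68 = a6 ⊕ 68 = ce
byte 2: (a1 ⊕ 29) ⊕ 65 = 88 ⊕ 65 = ed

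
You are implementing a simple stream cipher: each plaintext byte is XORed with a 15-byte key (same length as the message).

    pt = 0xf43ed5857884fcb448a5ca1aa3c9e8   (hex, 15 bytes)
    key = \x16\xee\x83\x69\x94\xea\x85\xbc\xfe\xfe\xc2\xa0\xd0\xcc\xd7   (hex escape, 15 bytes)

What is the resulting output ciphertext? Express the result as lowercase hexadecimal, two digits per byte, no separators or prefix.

e2d056ecec6e7908b65b08ba73053f

f4 ⊕ 16 = e2
3e ⊕ ee = d0
d5 ⊕ 83 = 56
85 ⊕ 69 = ec
78 ⊕ 94 = ec
84 ⊕ ea = 6e
fc ⊕ 85 = 79
b4 ⊕ bc = 08
48 ⊕ fe = b6
a5 ⊕ fe = 5b
ca ⊕ c2 = 08
1a ⊕ a0 = ba
a3 ⊕ d0 = 73
c9 ⊕ cc = 05
e8 ⊕ d7 = 3f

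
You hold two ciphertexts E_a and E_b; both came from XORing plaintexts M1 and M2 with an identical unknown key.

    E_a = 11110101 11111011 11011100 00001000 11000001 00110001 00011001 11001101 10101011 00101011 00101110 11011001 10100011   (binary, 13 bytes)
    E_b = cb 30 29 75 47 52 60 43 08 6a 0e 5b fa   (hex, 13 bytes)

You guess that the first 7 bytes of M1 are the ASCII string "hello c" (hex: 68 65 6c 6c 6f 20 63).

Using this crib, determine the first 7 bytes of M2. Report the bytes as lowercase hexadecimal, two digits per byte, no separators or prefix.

First, E_a ⊕ E_b = (M1 ⊕ K) ⊕ (M2 ⊕ K) = M1 ⊕ M2, so the key drops out. Then M2 = (M1 ⊕ M2) ⊕ M1 over the first 7 bytes.
byte 0: (f5 xor cb) xor 68 = 3e xor 68 = 56
byte 1: (fb xor 30) xor 65 = cb xor 65 = ae
byte 2: (dc xor 29) xor 6c = f5 xor 6c = 99
byte 3: (08 xor 75) xor 6c = 7d xor 6c = 11
byte 4: (c1 xor 47) xor 6f = 86 xor 6f = e9
byte 5: (31 xor 52) xor 20 = 63 xor 20 = 43
byte 6: (19 xor 60) xor 63 = 79 xor 63 = 1a

56ae9911e9431a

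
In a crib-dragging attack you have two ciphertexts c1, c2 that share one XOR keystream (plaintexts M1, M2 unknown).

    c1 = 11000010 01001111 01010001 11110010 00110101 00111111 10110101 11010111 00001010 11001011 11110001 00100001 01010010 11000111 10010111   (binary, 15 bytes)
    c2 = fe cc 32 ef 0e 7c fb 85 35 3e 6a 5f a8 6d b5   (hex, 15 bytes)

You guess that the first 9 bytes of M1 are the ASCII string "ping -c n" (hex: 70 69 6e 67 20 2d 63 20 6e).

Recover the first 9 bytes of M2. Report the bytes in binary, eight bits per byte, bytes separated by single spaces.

01001100 11101010 00001101 01111010 00011011 01101110 00101101 01110010 01010001

First, c1 ⊕ c2 = (M1 ⊕ K) ⊕ (M2 ⊕ K) = M1 ⊕ M2, so the key drops out. Then M2 = (M1 ⊕ M2) ⊕ M1 over the first 9 bytes.
byte 0: (c2 xor fe) xor 70 = 3c xor 70 = 4c
byte 1: (4f xor cc) xor 69 = 83 xor 69 = ea
byte 2: (51 xor 32) xor 6e = 63 xor 6e = 0d
byte 3: (f2 xor ef) xor 67 = 1d xor 67 = 7a
byte 4: (35 xor 0e) xor 20 = 3b xor 20 = 1b
byte 5: (3f xor 7c) xor 2d = 43 xor 2d = 6e
byte 6: (b5 xor fb) xor 63 = 4e xor 63 = 2d
byte 7: (d7 xor 85) xor 20 = 52 xor 20 = 72
byte 8: (0a xor 35) xor 6e = 3f xor 6e = 51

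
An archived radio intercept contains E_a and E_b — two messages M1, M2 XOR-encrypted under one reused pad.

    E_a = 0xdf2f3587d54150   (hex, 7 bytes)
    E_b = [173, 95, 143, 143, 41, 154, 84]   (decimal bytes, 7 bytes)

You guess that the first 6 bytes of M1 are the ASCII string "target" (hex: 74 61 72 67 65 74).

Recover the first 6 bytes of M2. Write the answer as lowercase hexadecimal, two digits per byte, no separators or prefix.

First, E_a ⊕ E_b = (M1 ⊕ K) ⊕ (M2 ⊕ K) = M1 ⊕ M2, so the key drops out. Then M2 = (M1 ⊕ M2) ⊕ M1 over the first 6 bytes.
byte 0: (df ^ ad) ^ 74 = 72 ^ 74 = 06
byte 1: (2f ^ 5f) ^ 61 = 70 ^ 61 = 11
byte 2: (35 ^ 8f) ^ 72 = ba ^ 72 = c8
byte 3: (87 ^ 8f) ^ 67 = 08 ^ 67 = 6f
byte 4: (d5 ^ 29) ^ 65 = fc ^ 65 = 99
byte 5: (41 ^ 9a) ^ 74 = db ^ 74 = af

0611c86f99af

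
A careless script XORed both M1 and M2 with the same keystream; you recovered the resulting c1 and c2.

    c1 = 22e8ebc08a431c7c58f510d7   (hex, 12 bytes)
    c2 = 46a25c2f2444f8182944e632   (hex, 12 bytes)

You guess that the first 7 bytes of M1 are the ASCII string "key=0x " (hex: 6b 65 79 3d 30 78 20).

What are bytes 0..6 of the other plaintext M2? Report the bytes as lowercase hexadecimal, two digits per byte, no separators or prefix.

0f2fced29e7fc4

First, c1 ⊕ c2 = (M1 ⊕ K) ⊕ (M2 ⊕ K) = M1 ⊕ M2, so the key drops out. Then M2 = (M1 ⊕ M2) ⊕ M1 over the first 7 bytes.
byte 0: (22 ⊕ 46) ⊕ 6b = 64 ⊕ 6b = 0f
byte 1: (e8 ⊕ a2) ⊕ 65 = 4a ⊕ 65 = 2f
byte 2: (eb ⊕ 5c) ⊕ 79 = b7 ⊕ 79 = ce
byte 3: (c0 ⊕ 2f) ⊕ 3d = ef ⊕ 3d = d2
byte 4: (8a ⊕ 24) ⊕ 30 = ae ⊕ 30 = 9e
byte 5: (43 ⊕ 44) ⊕ 78 = 07 ⊕ 78 = 7f
byte 6: (1c ⊕ f8) ⊕ 20 = e4 ⊕ 20 = c4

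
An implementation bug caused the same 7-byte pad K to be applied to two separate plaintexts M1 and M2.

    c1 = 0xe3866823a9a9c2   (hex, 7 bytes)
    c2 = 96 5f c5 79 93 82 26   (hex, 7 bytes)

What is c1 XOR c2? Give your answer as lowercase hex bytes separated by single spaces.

c1 ⊕ c2 = (M1 ⊕ K) ⊕ (M2 ⊕ K) = M1 ⊕ M2 — the shared key cancels under XOR.
e3 XOR 96 = 75
86 XOR 5f = d9
68 XOR c5 = ad
23 XOR 79 = 5a
a9 XOR 93 = 3a
a9 XOR 82 = 2b
c2 XOR 26 = e4

75 d9 ad 5a 3a 2b e4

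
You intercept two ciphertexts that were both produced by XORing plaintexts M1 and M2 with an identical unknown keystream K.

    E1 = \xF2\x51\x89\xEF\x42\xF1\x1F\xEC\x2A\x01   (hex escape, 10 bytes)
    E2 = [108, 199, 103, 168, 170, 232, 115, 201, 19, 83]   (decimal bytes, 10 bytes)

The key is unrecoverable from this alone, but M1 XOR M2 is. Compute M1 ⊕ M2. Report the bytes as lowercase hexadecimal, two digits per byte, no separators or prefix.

9e96ee47e8196c253952

E1 ⊕ E2 = (M1 ⊕ K) ⊕ (M2 ⊕ K) = M1 ⊕ M2 — the shared key cancels under XOR.
byte 0: 242 XOR 108 = 158
byte 1:  81 XOR 199 = 150
byte 2: 137 XOR 103 = 238
byte 3: 239 XOR 168 =  71
byte 4:  66 XOR 170 = 232
byte 5: 241 XOR 232 =  25
byte 6:  31 XOR 115 = 108
byte 7: 236 XOR 201 =  37
byte 8:  42 XOR  19 =  57
byte 9:   1 XOR  83 =  82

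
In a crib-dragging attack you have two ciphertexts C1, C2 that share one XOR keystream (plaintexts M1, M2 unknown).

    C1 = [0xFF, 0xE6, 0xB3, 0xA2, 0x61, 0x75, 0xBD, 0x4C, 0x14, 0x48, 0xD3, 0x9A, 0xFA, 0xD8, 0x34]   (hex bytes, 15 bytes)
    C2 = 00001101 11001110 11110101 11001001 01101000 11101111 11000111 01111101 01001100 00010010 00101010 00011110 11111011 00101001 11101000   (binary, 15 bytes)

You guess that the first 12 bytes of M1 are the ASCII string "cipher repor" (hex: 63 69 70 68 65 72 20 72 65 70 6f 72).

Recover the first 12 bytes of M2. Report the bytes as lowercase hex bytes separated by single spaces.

First, C1 ⊕ C2 = (M1 ⊕ K) ⊕ (M2 ⊕ K) = M1 ⊕ M2, so the key drops out. Then M2 = (M1 ⊕ M2) ⊕ M1 over the first 12 bytes.
byte 0: (ff xor 0d) xor 63 = f2 xor 63 = 91
byte 1: (e6 xor ce) xor 69 = 28 xor 69 = 41
byte 2: (b3 xor f5) xor 70 = 46 xor 70 = 36
byte 3: (a2 xor c9) xor 68 = 6b xor 68 = 03
byte 4: (61 xor 68) xor 65 = 09 xor 65 = 6c
byte 5: (75 xor ef) xor 72 = 9a xor 72 = e8
byte 6: (bd xor c7) xor 20 = 7a xor 20 = 5a
byte 7: (4c xor 7d) xor 72 = 31 xor 72 = 43
byte 8: (14 xor 4c) xor 65 = 58 xor 65 = 3d
byte 9: (48 xor 12) xor 70 = 5a xor 70 = 2a
byte 10: (d3 xor 2a) xor 6f = f9 xor 6f = 96
byte 11: (9a xor 1e) xor 72 = 84 xor 72 = f6

91 41 36 03 6c e8 5a 43 3d 2a 96 f6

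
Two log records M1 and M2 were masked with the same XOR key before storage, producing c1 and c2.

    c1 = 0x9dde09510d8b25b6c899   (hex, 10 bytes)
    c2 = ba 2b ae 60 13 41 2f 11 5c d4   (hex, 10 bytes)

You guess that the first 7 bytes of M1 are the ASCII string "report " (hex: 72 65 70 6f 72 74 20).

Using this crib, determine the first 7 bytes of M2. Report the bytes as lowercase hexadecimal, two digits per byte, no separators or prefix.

5590d75e6cbe2a

First, c1 ⊕ c2 = (M1 ⊕ K) ⊕ (M2 ⊕ K) = M1 ⊕ M2, so the key drops out. Then M2 = (M1 ⊕ M2) ⊕ M1 over the first 7 bytes.
byte 0: (9d ^ ba) ^ 72 = 27 ^ 72 = 55
byte 1: (de ^ 2b) ^ 65 = f5 ^ 65 = 90
byte 2: (09 ^ ae) ^ 70 = a7 ^ 70 = d7
byte 3: (51 ^ 60) ^ 6f = 31 ^ 6f = 5e
byte 4: (0d ^ 13) ^ 72 = 1e ^ 72 = 6c
byte 5: (8b ^ 41) ^ 74 = ca ^ 74 = be
byte 6: (25 ^ 2f) ^ 20 = 0a ^ 20 = 2a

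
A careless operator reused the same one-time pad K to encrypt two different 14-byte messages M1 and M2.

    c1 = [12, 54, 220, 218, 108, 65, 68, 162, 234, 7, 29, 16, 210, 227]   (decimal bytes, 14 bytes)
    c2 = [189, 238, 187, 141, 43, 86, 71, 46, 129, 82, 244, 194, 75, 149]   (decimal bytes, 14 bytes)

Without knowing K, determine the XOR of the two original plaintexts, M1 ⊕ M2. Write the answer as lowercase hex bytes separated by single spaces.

c1 ⊕ c2 = (M1 ⊕ K) ⊕ (M2 ⊕ K) = M1 ⊕ M2 — the shared key cancels under XOR.
byte 0: 0c ⊕ bd = b1
byte 1: 36 ⊕ ee = d8
byte 2: dc ⊕ bb = 67
byte 3: da ⊕ 8d = 57
byte 4: 6c ⊕ 2b = 47
byte 5: 41 ⊕ 56 = 17
byte 6: 44 ⊕ 47 = 03
byte 7: a2 ⊕ 2e = 8c
byte 8: ea ⊕ 81 = 6b
byte 9: 07 ⊕ 52 = 55
byte 10: 1d ⊕ f4 = e9
byte 11: 10 ⊕ c2 = d2
byte 12: d2 ⊕ 4b = 99
byte 13: e3 ⊕ 95 = 76

b1 d8 67 57 47 17 03 8c 6b 55 e9 d2 99 76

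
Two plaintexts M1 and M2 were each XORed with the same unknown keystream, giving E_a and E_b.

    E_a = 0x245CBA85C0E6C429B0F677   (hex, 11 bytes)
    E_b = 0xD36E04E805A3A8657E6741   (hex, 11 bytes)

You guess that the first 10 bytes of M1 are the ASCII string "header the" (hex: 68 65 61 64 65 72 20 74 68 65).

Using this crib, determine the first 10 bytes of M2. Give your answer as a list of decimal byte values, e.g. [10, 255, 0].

[159, 87, 223, 9, 160, 55, 76, 56, 166, 244]

First, E_a ⊕ E_b = (M1 ⊕ K) ⊕ (M2 ⊕ K) = M1 ⊕ M2, so the key drops out. Then M2 = (M1 ⊕ M2) ⊕ M1 over the first 10 bytes.
byte 0: (24 ⊕ d3) ⊕ 68 = f7 ⊕ 68 = 9f
byte 1: (5c ⊕ 6e) ⊕ 65 = 32 ⊕ 65 = 57
byte 2: (ba ⊕ 04) ⊕ 61 = be ⊕ 61 = df
byte 3: (85 ⊕ e8) ⊕ 64 = 6d ⊕ 64 = 09
byte 4: (c0 ⊕ 05) ⊕ 65 = c5 ⊕ 65 = a0
byte 5: (e6 ⊕ a3) ⊕ 72 = 45 ⊕ 72 = 37
byte 6: (c4 ⊕ a8) ⊕ 20 = 6c ⊕ 20 = 4c
byte 7: (29 ⊕ 65) ⊕ 74 = 4c ⊕ 74 = 38
byte 8: (b0 ⊕ 7e) ⊕ 68 = ce ⊕ 68 = a6
byte 9: (f6 ⊕ 67) ⊕ 65 = 91 ⊕ 65 = f4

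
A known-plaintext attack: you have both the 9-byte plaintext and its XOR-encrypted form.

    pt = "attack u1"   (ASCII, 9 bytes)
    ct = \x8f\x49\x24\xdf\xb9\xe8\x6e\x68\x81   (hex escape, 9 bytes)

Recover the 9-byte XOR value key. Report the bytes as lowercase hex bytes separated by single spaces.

ee 3d 50 be da 83 4e 1d b0

Since ct = pt ⊕ key, XORing both sides with pt gives key = pt ⊕ ct.
byte 0: 61 xor 8f = ee
byte 1: 74 xor 49 = 3d
byte 2: 74 xor 24 = 50
byte 3: 61 xor df = be
byte 4: 63 xor b9 = da
byte 5: 6b xor e8 = 83
byte 6: 20 xor 6e = 4e
byte 7: 75 xor 68 = 1d
byte 8: 31 xor 81 = b0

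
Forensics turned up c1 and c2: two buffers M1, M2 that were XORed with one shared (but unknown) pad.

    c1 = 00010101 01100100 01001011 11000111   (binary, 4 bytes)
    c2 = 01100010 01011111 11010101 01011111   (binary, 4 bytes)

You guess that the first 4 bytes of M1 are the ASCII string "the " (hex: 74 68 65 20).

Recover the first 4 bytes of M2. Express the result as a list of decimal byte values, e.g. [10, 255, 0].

[3, 83, 251, 184]

First, c1 ⊕ c2 = (M1 ⊕ K) ⊕ (M2 ⊕ K) = M1 ⊕ M2, so the key drops out. Then M2 = (M1 ⊕ M2) ⊕ M1 over the first 4 bytes.
byte 0: (15 ^ 62) ^ 74 = 77 ^ 74 = 03
byte 1: (64 ^ 5f) ^ 68 = 3b ^ 68 = 53
byte 2: (4b ^ d5) ^ 65 = 9e ^ 65 = fb
byte 3: (c7 ^ 5f) ^ 20 = 98 ^ 20 = b8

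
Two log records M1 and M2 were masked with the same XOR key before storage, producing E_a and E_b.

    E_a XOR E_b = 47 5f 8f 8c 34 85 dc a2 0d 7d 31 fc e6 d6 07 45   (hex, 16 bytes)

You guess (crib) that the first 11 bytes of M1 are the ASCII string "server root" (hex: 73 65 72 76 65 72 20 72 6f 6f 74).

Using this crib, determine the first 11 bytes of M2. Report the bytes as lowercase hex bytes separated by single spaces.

Since E_a ⊕ E_b = M1 ⊕ M2, XORing with the guessed M1 bytes yields the corresponding M2 bytes: M2 = (E_a ⊕ E_b) ⊕ M1.
47 XOR 73 = 34
5f XOR 65 = 3a
8f XOR 72 = fd
8c XOR 76 = fa
34 XOR 65 = 51
85 XOR 72 = f7
dc XOR 20 = fc
a2 XOR 72 = d0
0d XOR 6f = 62
7d XOR 6f = 12
31 XOR 74 = 45

34 3a fd fa 51 f7 fc d0 62 12 45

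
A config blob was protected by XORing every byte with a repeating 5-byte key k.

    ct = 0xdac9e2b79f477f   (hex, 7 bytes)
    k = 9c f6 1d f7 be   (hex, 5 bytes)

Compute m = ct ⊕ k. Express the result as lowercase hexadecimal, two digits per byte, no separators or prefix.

463fff4021db89

The 5-byte key repeats, so the effective keystream is 9c f6 1d f7 be 9c f6.
byte 0: da ⊕ 9c = 46
byte 1: c9 ⊕ f6 = 3f
byte 2: e2 ⊕ 1d = ff
byte 3: b7 ⊕ f7 = 40
byte 4: 9f ⊕ be = 21
byte 5: 47 ⊕ 9c = db
byte 6: 7f ⊕ f6 = 89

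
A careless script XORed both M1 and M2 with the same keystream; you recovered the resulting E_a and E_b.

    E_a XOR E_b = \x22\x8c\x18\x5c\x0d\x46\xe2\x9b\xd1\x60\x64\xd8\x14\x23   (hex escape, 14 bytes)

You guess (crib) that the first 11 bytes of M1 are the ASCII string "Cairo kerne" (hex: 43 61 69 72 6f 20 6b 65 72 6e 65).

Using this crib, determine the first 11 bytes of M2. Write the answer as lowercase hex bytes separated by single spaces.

Since E_a ⊕ E_b = M1 ⊕ M2, XORing with the guessed M1 bytes yields the corresponding M2 bytes: M2 = (E_a ⊕ E_b) ⊕ M1.
22 ^ 43 = 61
8c ^ 61 = ed
18 ^ 69 = 71
5c ^ 72 = 2e
0d ^ 6f = 62
46 ^ 20 = 66
e2 ^ 6b = 89
9b ^ 65 = fe
d1 ^ 72 = a3
60 ^ 6e = 0e
64 ^ 65 = 01

61 ed 71 2e 62 66 89 fe a3 0e 01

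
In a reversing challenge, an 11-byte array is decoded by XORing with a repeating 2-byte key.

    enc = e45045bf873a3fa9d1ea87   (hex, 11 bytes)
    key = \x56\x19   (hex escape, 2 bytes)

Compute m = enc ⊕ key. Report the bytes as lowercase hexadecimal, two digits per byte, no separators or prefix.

The 2-byte key repeats, so the effective keystream is 56 19 56 19 56 19 56 19 56 19 56.
byte 0: 11100100 ^ 01010110 = 10110010
byte 1: 01010000 ^ 00011001 = 01001001
byte 2: 01000101 ^ 01010110 = 00010011
byte 3: 10111111 ^ 00011001 = 10100110
byte 4: 10000111 ^ 01010110 = 11010001
byte 5: 00111010 ^ 00011001 = 00100011
byte 6: 00111111 ^ 01010110 = 01101001
byte 7: 10101001 ^ 00011001 = 10110000
byte 8: 11010001 ^ 01010110 = 10000111
byte 9: 11101010 ^ 00011001 = 11110011
byte 10: 10000111 ^ 01010110 = 11010001

b24913a6d12369b087f3d1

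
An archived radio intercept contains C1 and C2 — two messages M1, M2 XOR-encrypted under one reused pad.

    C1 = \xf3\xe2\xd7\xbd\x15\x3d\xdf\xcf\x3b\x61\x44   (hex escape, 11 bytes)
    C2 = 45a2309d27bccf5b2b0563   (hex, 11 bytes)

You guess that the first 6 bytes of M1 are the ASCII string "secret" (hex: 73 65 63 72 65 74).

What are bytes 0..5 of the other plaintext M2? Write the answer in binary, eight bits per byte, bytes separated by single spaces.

11000101 00100101 10000100 01010010 01010111 11110101

First, C1 ⊕ C2 = (M1 ⊕ K) ⊕ (M2 ⊕ K) = M1 ⊕ M2, so the key drops out. Then M2 = (M1 ⊕ M2) ⊕ M1 over the first 6 bytes.
byte 0: (f3 xor 45) xor 73 = b6 xor 73 = c5
byte 1: (e2 xor a2) xor 65 = 40 xor 65 = 25
byte 2: (d7 xor 30) xor 63 = e7 xor 63 = 84
byte 3: (bd xor 9d) xor 72 = 20 xor 72 = 52
byte 4: (15 xor 27) xor 65 = 32 xor 65 = 57
byte 5: (3d xor bc) xor 74 = 81 xor 74 = f5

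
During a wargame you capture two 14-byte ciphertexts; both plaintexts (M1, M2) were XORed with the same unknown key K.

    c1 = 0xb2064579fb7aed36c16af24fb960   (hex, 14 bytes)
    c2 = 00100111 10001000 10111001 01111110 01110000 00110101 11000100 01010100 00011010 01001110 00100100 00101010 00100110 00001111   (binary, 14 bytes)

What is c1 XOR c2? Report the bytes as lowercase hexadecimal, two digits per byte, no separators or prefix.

958efc078b4f2962db24d6659f6f

c1 ⊕ c2 = (M1 ⊕ K) ⊕ (M2 ⊕ K) = M1 ⊕ M2 — the shared key cancels under XOR.
byte 0: b2 ⊕ 27 = 95
byte 1: 06 ⊕ 88 = 8e
byte 2: 45 ⊕ b9 = fc
byte 3: 79 ⊕ 7e = 07
byte 4: fb ⊕ 70 = 8b
byte 5: 7a ⊕ 35 = 4f
byte 6: ed ⊕ c4 = 29
byte 7: 36 ⊕ 54 = 62
byte 8: c1 ⊕ 1a = db
byte 9: 6a ⊕ 4e = 24
byte 10: f2 ⊕ 24 = d6
byte 11: 4f ⊕ 2a = 65
byte 12: b9 ⊕ 26 = 9f
byte 13: 60 ⊕ 0f = 6f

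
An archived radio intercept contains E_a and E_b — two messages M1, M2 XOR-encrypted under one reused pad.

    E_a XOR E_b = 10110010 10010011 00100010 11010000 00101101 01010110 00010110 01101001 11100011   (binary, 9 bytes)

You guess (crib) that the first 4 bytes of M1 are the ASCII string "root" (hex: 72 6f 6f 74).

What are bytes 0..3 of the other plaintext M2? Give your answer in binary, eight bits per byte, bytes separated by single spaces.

11000000 11111100 01001101 10100100

Since E_a ⊕ E_b = M1 ⊕ M2, XORing with the guessed M1 bytes yields the corresponding M2 bytes: M2 = (E_a ⊕ E_b) ⊕ M1.
178 XOR 114 = 192
147 XOR 111 = 252
 34 XOR 111 =  77
208 XOR 116 = 164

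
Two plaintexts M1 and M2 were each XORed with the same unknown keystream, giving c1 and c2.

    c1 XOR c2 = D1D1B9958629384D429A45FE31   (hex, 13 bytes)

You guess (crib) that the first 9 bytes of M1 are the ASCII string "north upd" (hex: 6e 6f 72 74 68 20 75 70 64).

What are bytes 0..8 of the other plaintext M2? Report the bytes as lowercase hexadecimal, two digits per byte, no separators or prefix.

bfbecbe1ee094d3d26

Since c1 ⊕ c2 = M1 ⊕ M2, XORing with the guessed M1 bytes yields the corresponding M2 bytes: M2 = (c1 ⊕ c2) ⊕ M1.
d1 ^ 6e = bf
d1 ^ 6f = be
b9 ^ 72 = cb
95 ^ 74 = e1
86 ^ 68 = ee
29 ^ 20 = 09
38 ^ 75 = 4d
4d ^ 70 = 3d
42 ^ 64 = 26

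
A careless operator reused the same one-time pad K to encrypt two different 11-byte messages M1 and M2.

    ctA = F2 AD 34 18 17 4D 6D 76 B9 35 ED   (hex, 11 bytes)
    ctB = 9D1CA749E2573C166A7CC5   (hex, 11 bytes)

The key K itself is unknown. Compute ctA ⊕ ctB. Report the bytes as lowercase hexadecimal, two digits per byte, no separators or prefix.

6fb19351f51a5160d34928

ctA ⊕ ctB = (M1 ⊕ K) ⊕ (M2 ⊕ K) = M1 ⊕ M2 — the shared key cancels under XOR.
byte 0: 242 ^ 157 = 111
byte 1: 173 ^  28 = 177
byte 2:  52 ^ 167 = 147
byte 3:  24 ^  73 =  81
byte 4:  23 ^ 226 = 245
byte 5:  77 ^  87 =  26
byte 6: 109 ^  60 =  81
byte 7: 118 ^  22 =  96
byte 8: 185 ^ 106 = 211
byte 9:  53 ^ 124 =  73
byte 10: 237 ^ 197 =  40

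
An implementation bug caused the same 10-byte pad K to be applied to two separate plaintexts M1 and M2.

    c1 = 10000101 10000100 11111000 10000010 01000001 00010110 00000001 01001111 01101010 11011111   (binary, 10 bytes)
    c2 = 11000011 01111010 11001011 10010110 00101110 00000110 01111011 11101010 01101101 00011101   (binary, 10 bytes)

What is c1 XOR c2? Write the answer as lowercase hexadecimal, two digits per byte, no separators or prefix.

c1 ⊕ c2 = (M1 ⊕ K) ⊕ (M2 ⊕ K) = M1 ⊕ M2 — the shared key cancels under XOR.
10000101 xor 11000011 = 01000110
10000100 xor 01111010 = 11111110
11111000 xor 11001011 = 00110011
10000010 xor 10010110 = 00010100
01000001 xor 00101110 = 01101111
00010110 xor 00000110 = 00010000
00000001 xor 01111011 = 01111010
01001111 xor 11101010 = 10100101
01101010 xor 01101101 = 00000111
11011111 xor 00011101 = 11000010

46fe33146f107aa507c2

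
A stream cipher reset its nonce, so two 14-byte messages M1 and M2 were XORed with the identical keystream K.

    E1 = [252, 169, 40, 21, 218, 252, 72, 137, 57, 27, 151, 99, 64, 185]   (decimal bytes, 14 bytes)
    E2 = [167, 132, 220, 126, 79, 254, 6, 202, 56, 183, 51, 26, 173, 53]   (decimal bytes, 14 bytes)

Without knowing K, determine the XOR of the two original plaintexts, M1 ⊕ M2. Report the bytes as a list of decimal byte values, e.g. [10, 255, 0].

[91, 45, 244, 107, 149, 2, 78, 67, 1, 172, 164, 121, 237, 140]

E1 ⊕ E2 = (M1 ⊕ K) ⊕ (M2 ⊕ K) = M1 ⊕ M2 — the shared key cancels under XOR.
byte 0: fc xor a7 = 5b
byte 1: a9 xor 84 = 2d
byte 2: 28 xor dc = f4
byte 3: 15 xor 7e = 6b
byte 4: da xor 4f = 95
byte 5: fc xor fe = 02
byte 6: 48 xor 06 = 4e
byte 7: 89 xor ca = 43
byte 8: 39 xor 38 = 01
byte 9: 1b xor b7 = ac
byte 10: 97 xor 33 = a4
byte 11: 63 xor 1a = 79
byte 12: 40 xor ad = ed
byte 13: b9 xor 35 = 8c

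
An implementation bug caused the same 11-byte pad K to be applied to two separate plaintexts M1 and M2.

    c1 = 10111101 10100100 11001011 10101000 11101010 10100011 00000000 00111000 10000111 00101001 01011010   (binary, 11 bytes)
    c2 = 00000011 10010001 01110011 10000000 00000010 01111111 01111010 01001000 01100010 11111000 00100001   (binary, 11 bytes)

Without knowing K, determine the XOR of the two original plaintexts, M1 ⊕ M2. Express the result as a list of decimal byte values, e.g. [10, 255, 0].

c1 ⊕ c2 = (M1 ⊕ K) ⊕ (M2 ⊕ K) = M1 ⊕ M2 — the shared key cancels under XOR.
10111101 ⊕ 00000011 = 10111110
10100100 ⊕ 10010001 = 00110101
11001011 ⊕ 01110011 = 10111000
10101000 ⊕ 10000000 = 00101000
11101010 ⊕ 00000010 = 11101000
10100011 ⊕ 01111111 = 11011100
00000000 ⊕ 01111010 = 01111010
00111000 ⊕ 01001000 = 01110000
10000111 ⊕ 01100010 = 11100101
00101001 ⊕ 11111000 = 11010001
01011010 ⊕ 00100001 = 01111011

[190, 53, 184, 40, 232, 220, 122, 112, 229, 209, 123]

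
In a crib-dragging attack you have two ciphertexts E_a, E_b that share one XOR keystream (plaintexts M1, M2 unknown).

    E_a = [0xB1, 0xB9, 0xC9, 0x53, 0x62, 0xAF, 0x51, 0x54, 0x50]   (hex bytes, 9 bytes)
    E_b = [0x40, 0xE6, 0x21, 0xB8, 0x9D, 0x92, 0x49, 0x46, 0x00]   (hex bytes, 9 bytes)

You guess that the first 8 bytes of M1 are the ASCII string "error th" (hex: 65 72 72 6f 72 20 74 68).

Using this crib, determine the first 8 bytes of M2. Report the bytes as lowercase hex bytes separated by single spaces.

94 2d 9a 84 8d 1d 6c 7a

First, E_a ⊕ E_b = (M1 ⊕ K) ⊕ (M2 ⊕ K) = M1 ⊕ M2, so the key drops out. Then M2 = (M1 ⊕ M2) ⊕ M1 over the first 8 bytes.
byte 0: (b1 XOR 40) XOR 65 = f1 XOR 65 = 94
byte 1: (b9 XOR e6) XOR 72 = 5f XOR 72 = 2d
byte 2: (c9 XOR 21) XOR 72 = e8 XOR 72 = 9a
byte 3: (53 XOR b8) XOR 6f = eb XOR 6f = 84
byte 4: (62 XOR 9d) XOR 72 = ff XOR 72 = 8d
byte 5: (af XOR 92) XOR 20 = 3d XOR 20 = 1d
byte 6: (51 XOR 49) XOR 74 = 18 XOR 74 = 6c
byte 7: (54 XOR 46) XOR 68 = 12 XOR 68 = 7a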